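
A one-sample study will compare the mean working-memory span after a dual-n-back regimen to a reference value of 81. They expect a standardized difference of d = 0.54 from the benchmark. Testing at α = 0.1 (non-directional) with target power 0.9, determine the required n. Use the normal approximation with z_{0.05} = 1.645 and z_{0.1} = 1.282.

n = 30

For a one-sample test: n = ((z_{α/2} + z_β) / d)².
z_{α/2} + z_β = 1.645 + 1.282 = 2.927.
n = (2.927 / 0.54)² = 5.420² = 29.38.
Round up.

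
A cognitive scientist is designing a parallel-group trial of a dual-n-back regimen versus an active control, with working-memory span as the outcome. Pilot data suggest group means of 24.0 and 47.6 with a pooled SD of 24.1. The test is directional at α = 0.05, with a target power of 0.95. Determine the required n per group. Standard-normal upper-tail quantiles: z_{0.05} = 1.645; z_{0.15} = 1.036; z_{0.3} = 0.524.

Cohen's d = |M₁ − M₂| / SD_pooled = |24.0 − 47.6| / 24.1 = 23.6 / 24.1 = 0.979.
For two independent groups with equal n: n = 2·((z_{α} + z_β) / d)².
z_{α} + z_β = 1.645 + 1.645 = 3.290.
n = 2 × (3.290 / 0.979)² = 2 × 3.361² = 2 × 11.29 = 22.6.
Round up to the next whole participant.

n = 23 per group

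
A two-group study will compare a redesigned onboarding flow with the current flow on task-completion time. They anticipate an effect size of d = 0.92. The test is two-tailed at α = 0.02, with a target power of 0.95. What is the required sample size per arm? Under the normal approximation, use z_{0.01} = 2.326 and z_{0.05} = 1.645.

For two independent groups with equal n: n = 2·((z_{α/2} + z_β) / d)².
z_{α/2} + z_β = 2.326 + 1.645 = 3.971.
n = 2 × (3.971 / 0.92)² = 2 × 4.316² = 2 × 18.63 = 37.3.
Round up to the next whole participant.

n = 38 per group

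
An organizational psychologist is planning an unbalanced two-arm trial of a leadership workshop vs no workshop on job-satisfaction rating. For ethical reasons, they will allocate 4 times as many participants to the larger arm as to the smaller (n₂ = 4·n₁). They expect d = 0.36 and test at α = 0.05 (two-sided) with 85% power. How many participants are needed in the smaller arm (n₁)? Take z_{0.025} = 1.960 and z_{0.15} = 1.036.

n₁ = 87

With allocation ratio k = n₂/n₁ = 4, Var(x̄₁−x̄₂) = σ²(1/n₁ + 1/(k·n₁)) = σ²·(k+1)/(k·n₁).
So n₁ = (1 + 1/k)·((z_{α/2} + z_β)/d)² = 1.250 × (2.996/0.36)².
n₁ = 1.250 × 69.26 = 86.6.
Round up: n₁ = 87, giving n₂ = 4 × 87 = 348.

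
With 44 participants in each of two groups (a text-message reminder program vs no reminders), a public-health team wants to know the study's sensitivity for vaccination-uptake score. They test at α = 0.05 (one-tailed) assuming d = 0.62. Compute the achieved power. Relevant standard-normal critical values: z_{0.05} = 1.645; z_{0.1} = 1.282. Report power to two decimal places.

power ≈ 0.90

For two equal groups, power = Φ(d·√(n/2) − z_{α}).
d·√(n/2) = 0.62 × √(44/2) = 0.62 × 4.690 = 2.908.
z_β = 2.908 − 1.645 = 1.263.
Power = Φ(1.263) = 0.897.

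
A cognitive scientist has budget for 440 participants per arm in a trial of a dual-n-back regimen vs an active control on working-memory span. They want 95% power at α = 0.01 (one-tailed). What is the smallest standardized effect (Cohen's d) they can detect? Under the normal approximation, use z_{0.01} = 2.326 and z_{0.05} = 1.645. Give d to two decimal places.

d_min ≈ 0.27

For two independent groups of n = 440 each: d_min = (z_{α} + z_β)·√(2/n).
z-sum = 2.326 + 1.645 = 3.971.
d_min = 3.971 × √(2/440) = 3.971 × 0.0674 = 0.268.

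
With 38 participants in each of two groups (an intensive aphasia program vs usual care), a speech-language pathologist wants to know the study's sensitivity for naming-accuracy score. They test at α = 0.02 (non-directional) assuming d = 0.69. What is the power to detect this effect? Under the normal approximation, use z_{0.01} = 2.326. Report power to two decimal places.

For two equal groups, power = Φ(d·√(n/2) − z_{α/2}).
d·√(n/2) = 0.69 × √(38/2) = 0.69 × 4.359 = 3.008.
z_β = 3.008 − 2.326 = 0.682.
Power = Φ(0.682) = 0.752.

power ≈ 0.75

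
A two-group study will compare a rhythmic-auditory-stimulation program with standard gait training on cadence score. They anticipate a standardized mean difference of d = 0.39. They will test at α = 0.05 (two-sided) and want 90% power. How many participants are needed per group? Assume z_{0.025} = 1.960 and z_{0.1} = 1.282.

n = 139 per group

For two independent groups with equal n: n = 2·((z_{α/2} + z_β) / d)².
z_{α/2} + z_β = 1.960 + 1.282 = 3.242.
n = 2 × (3.242 / 0.39)² = 2 × 8.313² = 2 × 69.10 = 138.2.
Round up to the next whole participant.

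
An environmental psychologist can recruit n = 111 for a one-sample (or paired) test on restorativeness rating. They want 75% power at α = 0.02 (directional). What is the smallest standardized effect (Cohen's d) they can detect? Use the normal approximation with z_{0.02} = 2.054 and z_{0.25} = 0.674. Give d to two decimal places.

d_min ≈ 0.26

For a single sample (or paired design) of n = 111: d_min = (z_{α} + z_β)/√n.
z-sum = 2.054 + 0.674 = 2.728.
d_min = 2.728 / √111 = 2.728 / 10.536 = 0.259.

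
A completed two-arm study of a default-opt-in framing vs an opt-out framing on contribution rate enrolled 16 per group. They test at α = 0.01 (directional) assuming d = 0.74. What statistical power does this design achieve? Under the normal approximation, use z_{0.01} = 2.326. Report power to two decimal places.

For two equal groups, power = Φ(d·√(n/2) − z_{α}).
d·√(n/2) = 0.74 × √(16/2) = 0.74 × 2.828 = 2.093.
z_β = 2.093 − 2.326 = -0.233.
Power = Φ(-0.233) = 0.408.

power ≈ 0.41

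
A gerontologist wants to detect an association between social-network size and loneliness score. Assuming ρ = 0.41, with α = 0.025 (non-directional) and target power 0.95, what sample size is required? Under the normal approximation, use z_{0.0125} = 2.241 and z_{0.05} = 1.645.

Fisher's z: C = ½·ln((1+r)/(1−r)) = ½·ln(2.3898) = 0.4356.
n = ((z_{α/2} + z_β)/C)² + 3.
(2.241 + 1.645) / 0.4356 = 3.886 / 0.4356 = 8.921.
n = 8.921² + 3 = 79.58 + 3 = 82.6.
Round up.

n = 83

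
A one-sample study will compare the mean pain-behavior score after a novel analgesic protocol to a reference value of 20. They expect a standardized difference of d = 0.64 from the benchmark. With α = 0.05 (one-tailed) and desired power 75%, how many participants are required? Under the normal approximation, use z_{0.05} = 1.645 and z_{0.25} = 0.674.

n = 14

For a one-sample test: n = ((z_{α} + z_β) / d)².
z_{α} + z_β = 1.645 + 0.674 = 2.319.
n = (2.319 / 0.64)² = 3.623² = 13.13.
Round up.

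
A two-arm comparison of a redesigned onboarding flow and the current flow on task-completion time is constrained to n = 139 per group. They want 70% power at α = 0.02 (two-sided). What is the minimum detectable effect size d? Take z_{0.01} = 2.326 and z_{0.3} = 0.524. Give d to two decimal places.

d_min ≈ 0.34

For two independent groups of n = 139 each: d_min = (z_{α/2} + z_β)·√(2/n).
z-sum = 2.326 + 0.524 = 2.850.
d_min = 2.850 × √(2/139) = 2.850 × 0.1200 = 0.342.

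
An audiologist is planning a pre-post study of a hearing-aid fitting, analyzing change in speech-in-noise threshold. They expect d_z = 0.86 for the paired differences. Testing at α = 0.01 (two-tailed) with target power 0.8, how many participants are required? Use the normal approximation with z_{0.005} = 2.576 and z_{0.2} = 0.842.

n = 16 pairs

For a paired (one-sample on differences) test: n = ((z_{α/2} + z_β) / d)².
z_{α/2} + z_β = 2.576 + 0.842 = 3.418.
n = (3.418 / 0.86)² = 3.974² = 15.80.
Round up.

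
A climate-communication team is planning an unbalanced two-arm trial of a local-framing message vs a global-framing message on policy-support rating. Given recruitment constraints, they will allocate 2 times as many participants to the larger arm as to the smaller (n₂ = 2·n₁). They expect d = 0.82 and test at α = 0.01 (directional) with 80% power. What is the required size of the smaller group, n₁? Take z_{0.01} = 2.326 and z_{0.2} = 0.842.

n₁ = 23

With allocation ratio k = n₂/n₁ = 2, Var(x̄₁−x̄₂) = σ²(1/n₁ + 1/(k·n₁)) = σ²·(k+1)/(k·n₁).
So n₁ = (1 + 1/k)·((z_{α} + z_β)/d)² = 1.500 × (3.168/0.82)².
n₁ = 1.500 × 14.93 = 22.4.
Round up: n₁ = 23, giving n₂ = 2 × 23 = 46.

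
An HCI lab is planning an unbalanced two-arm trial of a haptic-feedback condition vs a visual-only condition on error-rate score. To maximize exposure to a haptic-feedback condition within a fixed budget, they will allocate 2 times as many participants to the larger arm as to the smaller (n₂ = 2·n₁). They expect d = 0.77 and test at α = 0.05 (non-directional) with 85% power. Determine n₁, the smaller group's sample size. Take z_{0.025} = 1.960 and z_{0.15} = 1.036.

With allocation ratio k = n₂/n₁ = 2, Var(x̄₁−x̄₂) = σ²(1/n₁ + 1/(k·n₁)) = σ²·(k+1)/(k·n₁).
So n₁ = (1 + 1/k)·((z_{α/2} + z_β)/d)² = 1.500 × (2.996/0.77)².
n₁ = 1.500 × 15.14 = 22.7.
Round up: n₁ = 23, giving n₂ = 2 × 23 = 46.

n₁ = 23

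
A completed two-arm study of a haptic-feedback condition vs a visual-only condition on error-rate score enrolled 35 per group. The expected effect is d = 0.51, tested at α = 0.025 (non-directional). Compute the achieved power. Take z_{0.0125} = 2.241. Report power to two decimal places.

power ≈ 0.46

For two equal groups, power = Φ(d·√(n/2) − z_{α/2}).
d·√(n/2) = 0.51 × √(35/2) = 0.51 × 4.183 = 2.133.
z_β = 2.133 − 2.241 = -0.108.
Power = Φ(-0.108) = 0.457.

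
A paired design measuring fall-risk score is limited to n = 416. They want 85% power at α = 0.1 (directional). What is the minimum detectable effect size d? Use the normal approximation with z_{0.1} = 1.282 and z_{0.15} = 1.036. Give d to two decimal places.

d_min ≈ 0.11

For a single sample (or paired design) of n = 416: d_min = (z_{α} + z_β)/√n.
z-sum = 1.282 + 1.036 = 2.318.
d_min = 2.318 / √416 = 2.318 / 20.396 = 0.114.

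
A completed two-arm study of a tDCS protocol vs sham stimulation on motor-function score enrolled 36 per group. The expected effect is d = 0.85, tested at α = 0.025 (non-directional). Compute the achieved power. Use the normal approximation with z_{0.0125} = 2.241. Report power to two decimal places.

power ≈ 0.91

For two equal groups, power = Φ(d·√(n/2) − z_{α/2}).
d·√(n/2) = 0.85 × √(36/2) = 0.85 × 4.243 = 3.606.
z_β = 3.606 − 2.241 = 1.365.
Power = Φ(1.365) = 0.914.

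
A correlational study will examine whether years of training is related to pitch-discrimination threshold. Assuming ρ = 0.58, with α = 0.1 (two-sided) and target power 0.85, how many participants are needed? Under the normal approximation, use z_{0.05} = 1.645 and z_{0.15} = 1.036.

n = 20

Fisher's z: C = ½·ln((1+r)/(1−r)) = ½·ln(3.7619) = 0.6625.
n = ((z_{α/2} + z_β)/C)² + 3.
(1.645 + 1.036) / 0.6625 = 2.681 / 0.6625 = 4.047.
n = 4.047² + 3 = 16.38 + 3 = 19.4.
Round up.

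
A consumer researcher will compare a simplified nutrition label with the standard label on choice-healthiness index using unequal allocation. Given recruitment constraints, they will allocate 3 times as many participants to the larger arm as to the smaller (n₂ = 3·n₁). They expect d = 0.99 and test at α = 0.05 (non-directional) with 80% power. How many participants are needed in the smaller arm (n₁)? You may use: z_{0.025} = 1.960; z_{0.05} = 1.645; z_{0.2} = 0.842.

n₁ = 11

With allocation ratio k = n₂/n₁ = 3, Var(x̄₁−x̄₂) = σ²(1/n₁ + 1/(k·n₁)) = σ²·(k+1)/(k·n₁).
So n₁ = (1 + 1/k)·((z_{α/2} + z_β)/d)² = 1.333 × (2.802/0.99)².
n₁ = 1.333 × 8.01 = 10.7.
Round up: n₁ = 11, giving n₂ = 3 × 11 = 33.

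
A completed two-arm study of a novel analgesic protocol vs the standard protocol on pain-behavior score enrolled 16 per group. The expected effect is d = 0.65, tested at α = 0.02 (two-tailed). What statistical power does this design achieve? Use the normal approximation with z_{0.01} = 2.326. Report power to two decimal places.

For two equal groups, power = Φ(d·√(n/2) − z_{α/2}).
d·√(n/2) = 0.65 × √(16/2) = 0.65 × 2.828 = 1.838.
z_β = 1.838 − 2.326 = -0.488.
Power = Φ(-0.488) = 0.313.

power ≈ 0.31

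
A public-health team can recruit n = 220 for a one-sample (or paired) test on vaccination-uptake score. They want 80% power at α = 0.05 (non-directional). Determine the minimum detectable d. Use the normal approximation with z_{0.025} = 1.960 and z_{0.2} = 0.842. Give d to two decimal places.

For a single sample (or paired design) of n = 220: d_min = (z_{α/2} + z_β)/√n.
z-sum = 1.960 + 0.842 = 2.802.
d_min = 2.802 / √220 = 2.802 / 14.832 = 0.189.

d_min ≈ 0.19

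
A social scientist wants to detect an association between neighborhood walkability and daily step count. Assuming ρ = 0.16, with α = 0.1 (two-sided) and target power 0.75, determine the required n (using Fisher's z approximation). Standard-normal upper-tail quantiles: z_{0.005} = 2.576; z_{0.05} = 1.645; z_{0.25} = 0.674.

n = 210

Fisher's z: C = ½·ln((1+r)/(1−r)) = ½·ln(1.3810) = 0.1614.
n = ((z_{α/2} + z_β)/C)² + 3.
(1.645 + 0.674) / 0.1614 = 2.319 / 0.1614 = 14.368.
n = 14.368² + 3 = 206.44 + 3 = 209.4.
Round up.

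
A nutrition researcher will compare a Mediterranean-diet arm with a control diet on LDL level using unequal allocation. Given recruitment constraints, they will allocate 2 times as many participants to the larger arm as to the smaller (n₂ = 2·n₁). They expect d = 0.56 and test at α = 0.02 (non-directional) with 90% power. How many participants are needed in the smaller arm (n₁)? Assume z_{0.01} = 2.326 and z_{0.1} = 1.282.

With allocation ratio k = n₂/n₁ = 2, Var(x̄₁−x̄₂) = σ²(1/n₁ + 1/(k·n₁)) = σ²·(k+1)/(k·n₁).
So n₁ = (1 + 1/k)·((z_{α/2} + z_β)/d)² = 1.500 × (3.608/0.56)².
n₁ = 1.500 × 41.51 = 62.3.
Round up: n₁ = 63, giving n₂ = 2 × 63 = 126.

n₁ = 63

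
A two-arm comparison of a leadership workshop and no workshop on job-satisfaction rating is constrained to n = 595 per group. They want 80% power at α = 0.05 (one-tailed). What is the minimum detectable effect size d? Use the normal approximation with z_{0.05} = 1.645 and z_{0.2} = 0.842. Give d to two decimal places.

For two independent groups of n = 595 each: d_min = (z_{α} + z_β)·√(2/n).
z-sum = 1.645 + 0.842 = 2.487.
d_min = 2.487 × √(2/595) = 2.487 × 0.0580 = 0.144.

d_min ≈ 0.14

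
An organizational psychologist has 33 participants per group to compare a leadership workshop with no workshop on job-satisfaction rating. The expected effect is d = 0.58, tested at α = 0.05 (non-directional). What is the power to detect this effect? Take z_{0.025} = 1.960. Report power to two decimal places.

For two equal groups, power = Φ(d·√(n/2) − z_{α/2}).
d·√(n/2) = 0.58 × √(33/2) = 0.58 × 4.062 = 2.356.
z_β = 2.356 − 1.960 = 0.396.
Power = Φ(0.396) = 0.654.

power ≈ 0.65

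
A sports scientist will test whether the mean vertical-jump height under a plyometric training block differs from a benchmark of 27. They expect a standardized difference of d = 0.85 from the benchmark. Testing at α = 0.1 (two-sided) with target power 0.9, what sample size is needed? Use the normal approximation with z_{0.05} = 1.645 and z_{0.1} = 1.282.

n = 12

For a one-sample test: n = ((z_{α/2} + z_β) / d)².
z_{α/2} + z_β = 1.645 + 1.282 = 2.927.
n = (2.927 / 0.85)² = 3.444² = 11.86.
Round up.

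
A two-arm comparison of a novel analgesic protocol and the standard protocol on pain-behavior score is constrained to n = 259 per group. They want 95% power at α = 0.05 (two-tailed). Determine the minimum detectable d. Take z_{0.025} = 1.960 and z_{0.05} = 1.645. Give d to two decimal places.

d_min ≈ 0.32

For two independent groups of n = 259 each: d_min = (z_{α/2} + z_β)·√(2/n).
z-sum = 1.960 + 1.645 = 3.605.
d_min = 3.605 × √(2/259) = 3.605 × 0.0879 = 0.317.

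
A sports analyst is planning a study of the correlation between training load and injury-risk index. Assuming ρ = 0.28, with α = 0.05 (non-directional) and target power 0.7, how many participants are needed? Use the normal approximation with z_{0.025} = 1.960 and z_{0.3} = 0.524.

n = 78

Fisher's z: C = ½·ln((1+r)/(1−r)) = ½·ln(1.7778) = 0.2877.
n = ((z_{α/2} + z_β)/C)² + 3.
(1.960 + 0.524) / 0.2877 = 2.484 / 0.2877 = 8.634.
n = 8.634² + 3 = 74.55 + 3 = 77.5.
Round up.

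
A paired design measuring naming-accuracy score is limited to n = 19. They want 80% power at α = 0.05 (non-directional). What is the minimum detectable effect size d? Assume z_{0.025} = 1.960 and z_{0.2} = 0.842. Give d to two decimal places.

d_min ≈ 0.64

For a single sample (or paired design) of n = 19: d_min = (z_{α/2} + z_β)/√n.
z-sum = 1.960 + 0.842 = 2.802.
d_min = 2.802 / √19 = 2.802 / 4.359 = 0.643.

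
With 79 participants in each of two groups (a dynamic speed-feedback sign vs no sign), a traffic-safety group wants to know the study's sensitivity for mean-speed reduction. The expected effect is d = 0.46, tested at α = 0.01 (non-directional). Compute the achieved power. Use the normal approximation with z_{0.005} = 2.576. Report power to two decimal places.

For two equal groups, power = Φ(d·√(n/2) − z_{α/2}).
d·√(n/2) = 0.46 × √(79/2) = 0.46 × 6.285 = 2.891.
z_β = 2.891 − 2.576 = 0.315.
Power = Φ(0.315) = 0.624.

power ≈ 0.62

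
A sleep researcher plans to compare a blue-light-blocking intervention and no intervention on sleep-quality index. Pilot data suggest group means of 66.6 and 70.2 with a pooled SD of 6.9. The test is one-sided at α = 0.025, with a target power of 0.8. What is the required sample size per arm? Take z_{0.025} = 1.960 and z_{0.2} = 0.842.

n = 58 per group

Cohen's d = |M₁ − M₂| / SD_pooled = |66.6 − 70.2| / 6.9 = 3.6 / 6.9 = 0.522.
For two independent groups with equal n: n = 2·((z_{α} + z_β) / d)².
z_{α} + z_β = 1.960 + 0.842 = 2.802.
n = 2 × (2.802 / 0.522)² = 2 × 5.368² = 2 × 28.81 = 57.6.
Round up to the next whole participant.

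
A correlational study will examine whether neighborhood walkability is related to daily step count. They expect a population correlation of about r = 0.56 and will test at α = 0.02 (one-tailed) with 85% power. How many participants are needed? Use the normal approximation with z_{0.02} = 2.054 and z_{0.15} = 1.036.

n = 27

Fisher's z: C = ½·ln((1+r)/(1−r)) = ½·ln(3.5455) = 0.6328.
n = ((z_{α} + z_β)/C)² + 3.
(2.054 + 1.036) / 0.6328 = 3.090 / 0.6328 = 4.883.
n = 4.883² + 3 = 23.84 + 3 = 26.8.
Round up.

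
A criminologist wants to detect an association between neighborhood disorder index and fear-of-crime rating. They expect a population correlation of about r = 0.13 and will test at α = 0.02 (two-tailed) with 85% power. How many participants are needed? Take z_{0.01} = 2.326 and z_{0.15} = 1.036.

Fisher's z: C = ½·ln((1+r)/(1−r)) = ½·ln(1.2989) = 0.1307.
n = ((z_{α/2} + z_β)/C)² + 3.
(2.326 + 1.036) / 0.1307 = 3.362 / 0.1307 = 25.723.
n = 25.723² + 3 = 661.67 + 3 = 664.7.
Round up.

n = 665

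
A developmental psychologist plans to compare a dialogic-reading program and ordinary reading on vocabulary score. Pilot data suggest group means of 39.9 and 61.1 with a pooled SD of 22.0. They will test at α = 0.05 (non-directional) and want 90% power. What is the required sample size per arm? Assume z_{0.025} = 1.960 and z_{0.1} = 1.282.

Cohen's d = |M₁ − M₂| / SD_pooled = |39.9 − 61.1| / 22.0 = 21.2 / 22.0 = 0.964.
For two independent groups with equal n: n = 2·((z_{α/2} + z_β) / d)².
z_{α/2} + z_β = 1.960 + 1.282 = 3.242.
n = 2 × (3.242 / 0.964)² = 2 × 3.363² = 2 × 11.31 = 22.6.
Round up to the next whole participant.

n = 23 per group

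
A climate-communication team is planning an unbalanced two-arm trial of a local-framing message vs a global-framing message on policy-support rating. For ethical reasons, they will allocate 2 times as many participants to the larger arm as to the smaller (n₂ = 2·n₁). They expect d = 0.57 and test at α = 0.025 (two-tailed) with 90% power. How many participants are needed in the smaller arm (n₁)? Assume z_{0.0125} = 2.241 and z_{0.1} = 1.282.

n₁ = 58

With allocation ratio k = n₂/n₁ = 2, Var(x̄₁−x̄₂) = σ²(1/n₁ + 1/(k·n₁)) = σ²·(k+1)/(k·n₁).
So n₁ = (1 + 1/k)·((z_{α/2} + z_β)/d)² = 1.500 × (3.523/0.57)².
n₁ = 1.500 × 38.20 = 57.3.
Round up: n₁ = 58, giving n₂ = 2 × 58 = 116.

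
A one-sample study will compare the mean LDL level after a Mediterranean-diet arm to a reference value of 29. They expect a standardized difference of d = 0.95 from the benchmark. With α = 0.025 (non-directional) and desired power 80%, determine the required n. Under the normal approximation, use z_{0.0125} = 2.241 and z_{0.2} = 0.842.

For a one-sample test: n = ((z_{α/2} + z_β) / d)².
z_{α/2} + z_β = 2.241 + 0.842 = 3.083.
n = (3.083 / 0.95)² = 3.245² = 10.53.
Round up.

n = 11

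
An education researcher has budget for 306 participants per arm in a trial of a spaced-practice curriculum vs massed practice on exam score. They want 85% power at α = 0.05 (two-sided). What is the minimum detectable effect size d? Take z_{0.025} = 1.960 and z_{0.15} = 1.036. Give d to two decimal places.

For two independent groups of n = 306 each: d_min = (z_{α/2} + z_β)·√(2/n).
z-sum = 1.960 + 1.036 = 2.996.
d_min = 2.996 × √(2/306) = 2.996 × 0.0808 = 0.242.

d_min ≈ 0.24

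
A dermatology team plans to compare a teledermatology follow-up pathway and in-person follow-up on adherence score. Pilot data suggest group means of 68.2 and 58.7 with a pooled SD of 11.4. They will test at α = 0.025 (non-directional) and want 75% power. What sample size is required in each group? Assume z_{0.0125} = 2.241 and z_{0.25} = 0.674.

Cohen's d = |M₁ − M₂| / SD_pooled = |68.2 − 58.7| / 11.4 = 9.5 / 11.4 = 0.833.
For two independent groups with equal n: n = 2·((z_{α/2} + z_β) / d)².
z_{α/2} + z_β = 2.241 + 0.674 = 2.915.
n = 2 × (2.915 / 0.833)² = 2 × 3.499² = 2 × 12.25 = 24.5.
Round up to the next whole participant.

n = 25 per group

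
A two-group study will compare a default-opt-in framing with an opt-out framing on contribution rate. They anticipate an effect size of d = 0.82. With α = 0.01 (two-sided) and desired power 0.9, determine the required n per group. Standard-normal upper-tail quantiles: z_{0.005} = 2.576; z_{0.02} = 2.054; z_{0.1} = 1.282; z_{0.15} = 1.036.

For two independent groups with equal n: n = 2·((z_{α/2} + z_β) / d)².
z_{α/2} + z_β = 2.576 + 1.282 = 3.858.
n = 2 × (3.858 / 0.82)² = 2 × 4.705² = 2 × 22.14 = 44.3.
Round up to the next whole participant.

n = 45 per group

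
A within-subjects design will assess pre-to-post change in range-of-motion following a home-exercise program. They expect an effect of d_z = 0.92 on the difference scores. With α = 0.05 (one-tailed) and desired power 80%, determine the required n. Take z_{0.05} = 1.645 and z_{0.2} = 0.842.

n = 8 pairs

For a paired (one-sample on differences) test: n = ((z_{α} + z_β) / d)².
z_{α} + z_β = 1.645 + 0.842 = 2.487.
n = (2.487 / 0.92)² = 2.703² = 7.31.
Round up.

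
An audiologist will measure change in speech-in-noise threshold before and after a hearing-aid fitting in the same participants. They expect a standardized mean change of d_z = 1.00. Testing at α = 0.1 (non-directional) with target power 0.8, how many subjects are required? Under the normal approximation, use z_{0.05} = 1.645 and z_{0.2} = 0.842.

For a paired (one-sample on differences) test: n = ((z_{α/2} + z_β) / d)².
z_{α/2} + z_β = 1.645 + 0.842 = 2.487.
n = (2.487 / 1.00)² = 2.487² = 6.19.
Round up.

n = 7 pairs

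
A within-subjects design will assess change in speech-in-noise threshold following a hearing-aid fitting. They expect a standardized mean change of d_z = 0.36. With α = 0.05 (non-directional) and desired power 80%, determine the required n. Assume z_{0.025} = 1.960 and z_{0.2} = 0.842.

n = 61 pairs

For a paired (one-sample on differences) test: n = ((z_{α/2} + z_β) / d)².
z_{α/2} + z_β = 1.960 + 0.842 = 2.802.
n = (2.802 / 0.36)² = 7.783² = 60.58.
Round up.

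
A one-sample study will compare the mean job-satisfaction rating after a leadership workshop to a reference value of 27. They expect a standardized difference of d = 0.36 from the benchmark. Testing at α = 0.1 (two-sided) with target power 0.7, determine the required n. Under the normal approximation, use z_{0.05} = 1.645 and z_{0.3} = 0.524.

For a one-sample test: n = ((z_{α/2} + z_β) / d)².
z_{α/2} + z_β = 1.645 + 0.524 = 2.169.
n = (2.169 / 0.36)² = 6.025² = 36.30.
Round up.

n = 37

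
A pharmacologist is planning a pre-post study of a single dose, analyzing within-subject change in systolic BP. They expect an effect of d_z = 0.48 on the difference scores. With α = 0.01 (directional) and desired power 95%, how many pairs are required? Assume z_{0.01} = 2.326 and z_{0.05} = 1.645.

n = 69 pairs

For a paired (one-sample on differences) test: n = ((z_{α} + z_β) / d)².
z_{α} + z_β = 2.326 + 1.645 = 3.971.
n = (3.971 / 0.48)² = 8.273² = 68.44.
Round up.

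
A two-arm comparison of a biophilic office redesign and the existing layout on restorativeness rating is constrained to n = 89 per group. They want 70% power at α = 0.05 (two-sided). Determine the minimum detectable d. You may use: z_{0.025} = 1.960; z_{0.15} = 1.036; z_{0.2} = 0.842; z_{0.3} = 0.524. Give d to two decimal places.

d_min ≈ 0.37

For two independent groups of n = 89 each: d_min = (z_{α/2} + z_β)·√(2/n).
z-sum = 1.960 + 0.524 = 2.484.
d_min = 2.484 × √(2/89) = 2.484 × 0.1499 = 0.372.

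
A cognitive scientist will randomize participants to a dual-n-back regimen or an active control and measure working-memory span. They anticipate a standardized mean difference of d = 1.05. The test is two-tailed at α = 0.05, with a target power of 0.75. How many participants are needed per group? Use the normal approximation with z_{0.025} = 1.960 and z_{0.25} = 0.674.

For two independent groups with equal n: n = 2·((z_{α/2} + z_β) / d)².
z_{α/2} + z_β = 1.960 + 0.674 = 2.634.
n = 2 × (2.634 / 1.05)² = 2 × 2.509² = 2 × 6.29 = 12.6.
Round up to the next whole participant.

n = 13 per group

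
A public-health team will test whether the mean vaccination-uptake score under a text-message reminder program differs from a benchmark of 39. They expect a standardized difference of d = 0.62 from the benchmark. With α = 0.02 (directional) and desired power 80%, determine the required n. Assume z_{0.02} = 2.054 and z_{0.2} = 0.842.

For a one-sample test: n = ((z_{α} + z_β) / d)².
z_{α} + z_β = 2.054 + 0.842 = 2.896.
n = (2.896 / 0.62)² = 4.671² = 21.82.
Round up.

n = 22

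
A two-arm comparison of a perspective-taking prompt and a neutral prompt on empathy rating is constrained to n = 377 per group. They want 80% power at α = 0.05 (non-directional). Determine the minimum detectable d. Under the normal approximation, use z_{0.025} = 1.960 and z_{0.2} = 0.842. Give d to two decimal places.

For two independent groups of n = 377 each: d_min = (z_{α/2} + z_β)·√(2/n).
z-sum = 1.960 + 0.842 = 2.802.
d_min = 2.802 × √(2/377) = 2.802 × 0.0728 = 0.204.

d_min ≈ 0.20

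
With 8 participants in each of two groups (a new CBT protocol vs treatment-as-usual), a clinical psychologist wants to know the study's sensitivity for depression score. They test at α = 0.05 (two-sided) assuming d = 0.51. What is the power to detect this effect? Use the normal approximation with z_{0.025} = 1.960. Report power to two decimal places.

power ≈ 0.17

For two equal groups, power = Φ(d·√(n/2) − z_{α/2}).
d·√(n/2) = 0.51 × √(8/2) = 0.51 × 2.000 = 1.020.
z_β = 1.020 − 1.960 = -0.940.
Power = Φ(-0.940) = 0.174.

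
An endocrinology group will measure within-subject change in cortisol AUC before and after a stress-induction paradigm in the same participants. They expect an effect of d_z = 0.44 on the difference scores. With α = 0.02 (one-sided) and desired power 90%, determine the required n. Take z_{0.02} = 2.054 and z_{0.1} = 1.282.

For a paired (one-sample on differences) test: n = ((z_{α} + z_β) / d)².
z_{α} + z_β = 2.054 + 1.282 = 3.336.
n = (3.336 / 0.44)² = 7.582² = 57.48.
Round up.

n = 58 pairs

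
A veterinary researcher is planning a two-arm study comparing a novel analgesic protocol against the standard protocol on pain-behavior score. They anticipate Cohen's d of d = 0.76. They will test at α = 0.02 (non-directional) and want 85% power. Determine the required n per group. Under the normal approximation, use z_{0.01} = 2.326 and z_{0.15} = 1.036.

For two independent groups with equal n: n = 2·((z_{α/2} + z_β) / d)².
z_{α/2} + z_β = 2.326 + 1.036 = 3.362.
n = 2 × (3.362 / 0.76)² = 2 × 4.424² = 2 × 19.57 = 39.1.
Round up to the next whole participant.

n = 40 per group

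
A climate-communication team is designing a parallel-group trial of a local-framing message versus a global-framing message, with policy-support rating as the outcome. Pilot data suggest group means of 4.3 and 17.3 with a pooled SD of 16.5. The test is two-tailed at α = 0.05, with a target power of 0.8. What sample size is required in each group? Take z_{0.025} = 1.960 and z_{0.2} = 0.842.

n = 26 per group

Cohen's d = |M₁ − M₂| / SD_pooled = |4.3 − 17.3| / 16.5 = 13.0 / 16.5 = 0.788.
For two independent groups with equal n: n = 2·((z_{α/2} + z_β) / d)².
z_{α/2} + z_β = 1.960 + 0.842 = 2.802.
n = 2 × (2.802 / 0.788)² = 2 × 3.556² = 2 × 12.64 = 25.3.
Round up to the next whole participant.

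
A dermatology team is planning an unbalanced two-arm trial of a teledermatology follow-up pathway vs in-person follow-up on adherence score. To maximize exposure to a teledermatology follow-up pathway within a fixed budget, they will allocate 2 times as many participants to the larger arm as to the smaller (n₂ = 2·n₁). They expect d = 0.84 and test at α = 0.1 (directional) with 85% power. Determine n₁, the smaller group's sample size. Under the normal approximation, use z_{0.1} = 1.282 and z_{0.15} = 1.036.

n₁ = 12

With allocation ratio k = n₂/n₁ = 2, Var(x̄₁−x̄₂) = σ²(1/n₁ + 1/(k·n₁)) = σ²·(k+1)/(k·n₁).
So n₁ = (1 + 1/k)·((z_{α} + z_β)/d)² = 1.500 × (2.318/0.84)².
n₁ = 1.500 × 7.61 = 11.4.
Round up: n₁ = 12, giving n₂ = 2 × 12 = 24.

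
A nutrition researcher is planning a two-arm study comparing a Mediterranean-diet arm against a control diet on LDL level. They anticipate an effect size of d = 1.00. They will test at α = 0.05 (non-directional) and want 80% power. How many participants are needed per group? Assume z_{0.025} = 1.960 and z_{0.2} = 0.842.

For two independent groups with equal n: n = 2·((z_{α/2} + z_β) / d)².
z_{α/2} + z_β = 1.960 + 0.842 = 2.802.
n = 2 × (2.802 / 1.00)² = 2 × 2.802² = 2 × 7.85 = 15.7.
Round up to the next whole participant.

n = 16 per group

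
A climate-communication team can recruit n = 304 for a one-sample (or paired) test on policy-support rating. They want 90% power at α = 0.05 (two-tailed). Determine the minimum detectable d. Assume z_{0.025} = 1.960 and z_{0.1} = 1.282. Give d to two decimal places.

d_min ≈ 0.19

For a single sample (or paired design) of n = 304: d_min = (z_{α/2} + z_β)/√n.
z-sum = 1.960 + 1.282 = 3.242.
d_min = 3.242 / √304 = 3.242 / 17.436 = 0.186.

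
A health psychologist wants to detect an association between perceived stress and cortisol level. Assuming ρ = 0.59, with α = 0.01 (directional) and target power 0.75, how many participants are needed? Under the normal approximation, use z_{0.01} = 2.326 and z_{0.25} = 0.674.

n = 23

Fisher's z: C = ½·ln((1+r)/(1−r)) = ½·ln(3.8780) = 0.6777.
n = ((z_{α} + z_β)/C)² + 3.
(2.326 + 0.674) / 0.6777 = 3.000 / 0.6777 = 4.427.
n = 4.427² + 3 = 19.60 + 3 = 22.6.
Round up.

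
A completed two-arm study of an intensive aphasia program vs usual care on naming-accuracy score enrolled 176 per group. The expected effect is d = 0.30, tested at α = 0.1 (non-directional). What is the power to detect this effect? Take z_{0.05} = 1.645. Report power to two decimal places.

For two equal groups, power = Φ(d·√(n/2) − z_{α/2}).
d·√(n/2) = 0.30 × √(176/2) = 0.30 × 9.381 = 2.814.
z_β = 2.814 − 1.645 = 1.169.
Power = Φ(1.169) = 0.879.

power ≈ 0.88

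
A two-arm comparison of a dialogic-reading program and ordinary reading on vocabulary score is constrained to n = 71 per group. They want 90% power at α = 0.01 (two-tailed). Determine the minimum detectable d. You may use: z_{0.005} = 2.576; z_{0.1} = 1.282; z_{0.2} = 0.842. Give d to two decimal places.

d_min ≈ 0.65

For two independent groups of n = 71 each: d_min = (z_{α/2} + z_β)·√(2/n).
z-sum = 2.576 + 1.282 = 3.858.
d_min = 3.858 × √(2/71) = 3.858 × 0.1678 = 0.648.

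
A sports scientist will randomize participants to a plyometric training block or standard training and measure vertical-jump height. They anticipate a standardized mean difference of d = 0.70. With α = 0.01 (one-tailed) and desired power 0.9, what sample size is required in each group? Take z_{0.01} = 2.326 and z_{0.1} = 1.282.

For two independent groups with equal n: n = 2·((z_{α} + z_β) / d)².
z_{α} + z_β = 2.326 + 1.282 = 3.608.
n = 2 × (3.608 / 0.70)² = 2 × 5.154² = 2 × 26.57 = 53.1.
Round up to the next whole participant.

n = 54 per group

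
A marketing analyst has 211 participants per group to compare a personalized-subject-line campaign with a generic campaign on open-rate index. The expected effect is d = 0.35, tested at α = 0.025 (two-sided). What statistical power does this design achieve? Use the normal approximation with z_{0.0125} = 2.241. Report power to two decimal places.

For two equal groups, power = Φ(d·√(n/2) − z_{α/2}).
d·√(n/2) = 0.35 × √(211/2) = 0.35 × 10.271 = 3.595.
z_β = 3.595 − 2.241 = 1.354.
Power = Φ(1.354) = 0.912.

power ≈ 0.91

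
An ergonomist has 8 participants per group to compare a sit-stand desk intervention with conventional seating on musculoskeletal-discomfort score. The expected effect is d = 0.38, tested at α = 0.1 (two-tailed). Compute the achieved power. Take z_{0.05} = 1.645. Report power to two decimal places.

power ≈ 0.19

For two equal groups, power = Φ(d·√(n/2) − z_{α/2}).
d·√(n/2) = 0.38 × √(8/2) = 0.38 × 2.000 = 0.760.
z_β = 0.760 − 1.645 = -0.885.
Power = Φ(-0.885) = 0.188.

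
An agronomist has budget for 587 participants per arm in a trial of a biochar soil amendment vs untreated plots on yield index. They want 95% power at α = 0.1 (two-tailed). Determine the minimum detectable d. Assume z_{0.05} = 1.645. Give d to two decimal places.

For two independent groups of n = 587 each: d_min = (z_{α/2} + z_β)·√(2/n).
z-sum = 1.645 + 1.645 = 3.290.
d_min = 3.290 × √(2/587) = 3.290 × 0.0584 = 0.192.

d_min ≈ 0.19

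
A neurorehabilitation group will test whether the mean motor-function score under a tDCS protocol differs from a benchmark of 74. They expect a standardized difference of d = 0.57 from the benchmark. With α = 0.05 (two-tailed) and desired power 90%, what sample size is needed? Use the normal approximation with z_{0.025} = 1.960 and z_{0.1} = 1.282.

n = 33

For a one-sample test: n = ((z_{α/2} + z_β) / d)².
z_{α/2} + z_β = 1.960 + 1.282 = 3.242.
n = (3.242 / 0.57)² = 5.688² = 32.35.
Round up.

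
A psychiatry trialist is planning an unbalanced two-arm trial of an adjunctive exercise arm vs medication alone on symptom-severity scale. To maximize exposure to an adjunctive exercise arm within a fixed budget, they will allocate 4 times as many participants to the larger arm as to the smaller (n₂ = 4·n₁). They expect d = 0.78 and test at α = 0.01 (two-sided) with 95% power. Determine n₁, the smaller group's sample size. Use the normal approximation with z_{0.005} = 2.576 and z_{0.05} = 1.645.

n₁ = 37

With allocation ratio k = n₂/n₁ = 4, Var(x̄₁−x̄₂) = σ²(1/n₁ + 1/(k·n₁)) = σ²·(k+1)/(k·n₁).
So n₁ = (1 + 1/k)·((z_{α/2} + z_β)/d)² = 1.250 × (4.221/0.78)².
n₁ = 1.250 × 29.28 = 36.6.
Round up: n₁ = 37, giving n₂ = 4 × 37 = 148.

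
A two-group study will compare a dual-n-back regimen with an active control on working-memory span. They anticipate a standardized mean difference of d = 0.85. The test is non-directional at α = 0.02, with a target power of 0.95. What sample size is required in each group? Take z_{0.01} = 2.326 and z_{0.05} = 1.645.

For two independent groups with equal n: n = 2·((z_{α/2} + z_β) / d)².
z_{α/2} + z_β = 2.326 + 1.645 = 3.971.
n = 2 × (3.971 / 0.85)² = 2 × 4.672² = 2 × 21.83 = 43.7.
Round up to the next whole participant.

n = 44 per group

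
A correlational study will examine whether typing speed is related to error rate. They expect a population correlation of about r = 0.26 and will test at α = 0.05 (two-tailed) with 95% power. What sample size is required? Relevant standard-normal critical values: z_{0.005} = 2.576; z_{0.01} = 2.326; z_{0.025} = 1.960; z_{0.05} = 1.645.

n = 187

Fisher's z: C = ½·ln((1+r)/(1−r)) = ½·ln(1.7027) = 0.2661.
n = ((z_{α/2} + z_β)/C)² + 3.
(1.960 + 1.645) / 0.2661 = 3.605 / 0.2661 = 13.548.
n = 13.548² + 3 = 183.54 + 3 = 186.5.
Round up.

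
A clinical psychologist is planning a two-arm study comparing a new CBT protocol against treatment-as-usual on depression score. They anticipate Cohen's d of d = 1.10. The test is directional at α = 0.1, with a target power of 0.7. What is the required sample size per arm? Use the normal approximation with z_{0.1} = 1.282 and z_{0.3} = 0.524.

n = 6 per group

For two independent groups with equal n: n = 2·((z_{α} + z_β) / d)².
z_{α} + z_β = 1.282 + 0.524 = 1.806.
n = 2 × (1.806 / 1.10)² = 2 × 1.642² = 2 × 2.70 = 5.4.
Round up to the next whole participant.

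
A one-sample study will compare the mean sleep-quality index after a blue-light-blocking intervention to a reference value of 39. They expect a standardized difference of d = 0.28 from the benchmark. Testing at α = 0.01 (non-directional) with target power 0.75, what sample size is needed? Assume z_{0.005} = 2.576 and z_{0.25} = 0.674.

For a one-sample test: n = ((z_{α/2} + z_β) / d)².
z_{α/2} + z_β = 2.576 + 0.674 = 3.250.
n = (3.250 / 0.28)² = 11.607² = 134.73.
Round up.

n = 135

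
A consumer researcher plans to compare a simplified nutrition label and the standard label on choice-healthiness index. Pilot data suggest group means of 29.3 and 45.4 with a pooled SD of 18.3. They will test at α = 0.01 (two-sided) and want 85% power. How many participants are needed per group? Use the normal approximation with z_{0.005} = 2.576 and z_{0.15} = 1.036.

n = 34 per group

Cohen's d = |M₁ − M₂| / SD_pooled = |29.3 − 45.4| / 18.3 = 16.1 / 18.3 = 0.880.
For two independent groups with equal n: n = 2·((z_{α/2} + z_β) / d)².
z_{α/2} + z_β = 2.576 + 1.036 = 3.612.
n = 2 × (3.612 / 0.880)² = 2 × 4.105² = 2 × 16.85 = 33.7.
Round up to the next whole participant.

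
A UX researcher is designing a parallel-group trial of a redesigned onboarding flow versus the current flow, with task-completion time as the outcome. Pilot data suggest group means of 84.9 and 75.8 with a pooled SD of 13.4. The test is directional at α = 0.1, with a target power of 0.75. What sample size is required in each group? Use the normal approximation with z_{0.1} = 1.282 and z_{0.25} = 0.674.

n = 17 per group

Cohen's d = |M₁ − M₂| / SD_pooled = |84.9 − 75.8| / 13.4 = 9.1 / 13.4 = 0.679.
For two independent groups with equal n: n = 2·((z_{α} + z_β) / d)².
z_{α} + z_β = 1.282 + 0.674 = 1.956.
n = 2 × (1.956 / 0.679)² = 2 × 2.881² = 2 × 8.30 = 16.6.
Round up to the next whole participant.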